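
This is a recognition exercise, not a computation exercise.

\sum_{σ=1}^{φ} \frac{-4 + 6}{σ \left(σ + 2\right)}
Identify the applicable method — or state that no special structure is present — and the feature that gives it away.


Technique: telescoping — rewrite \frac{-4 + 6}{σ \left(σ + 2\right)} as simple fractions and successive terms eat each other — only the edges survive.


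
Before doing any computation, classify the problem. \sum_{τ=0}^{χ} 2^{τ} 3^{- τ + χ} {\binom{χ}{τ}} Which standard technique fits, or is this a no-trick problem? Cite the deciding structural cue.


Diagnosis: the binomial theorem — terms weighting {\binom{χ}{τ}} against matched powers of 2 and 3 reassemble into (2 + 3)^χ by the binomial theorem.


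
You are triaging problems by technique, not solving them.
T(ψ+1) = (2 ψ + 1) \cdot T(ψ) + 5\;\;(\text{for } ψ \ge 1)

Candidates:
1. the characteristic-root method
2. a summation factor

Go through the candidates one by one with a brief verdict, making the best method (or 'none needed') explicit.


Best approach: a summation factor — with the index-dependent coefficient 2 ψ + 1, dividing by the cumulative product turns the left side into a pure difference.
- the characteristic-root method: an index-dependent weight blocks the pure exponential ansatz.
- a summation factor: yes — fits the structure here.


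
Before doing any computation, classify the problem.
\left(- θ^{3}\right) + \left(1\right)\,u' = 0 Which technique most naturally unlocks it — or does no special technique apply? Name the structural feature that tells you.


Method: no special technique — solved for the derivative, no u appears — this is antidifferentiation in θ wearing ODE clothing.


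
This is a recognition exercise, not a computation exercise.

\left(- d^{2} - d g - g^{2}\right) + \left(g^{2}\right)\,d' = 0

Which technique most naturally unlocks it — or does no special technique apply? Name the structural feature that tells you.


Diagnosis: the homogeneous substitution — solved for the derivative, the right side is unchanged under scaling g and d together — it depends only on the ratio d/g, so substitute a single ratio variable.


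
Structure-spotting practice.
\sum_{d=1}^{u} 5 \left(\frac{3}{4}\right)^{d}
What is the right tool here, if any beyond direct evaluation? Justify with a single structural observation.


Method: the geometric series formula — the ratio of consecutive terms is the constant \frac{3}{4}, independent of the index — a geometric sum.


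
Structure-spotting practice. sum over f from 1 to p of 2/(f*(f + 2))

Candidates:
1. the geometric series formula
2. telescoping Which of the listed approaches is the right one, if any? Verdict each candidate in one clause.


Method: telescoping — after splitting 2/(f*(f + 2)) into partial fractions, the pieces are shifted copies of one function and cancel telescopically.
- the geometric series formula: the term-to-term ratio changes with the index, so the geometric formula cannot close it.
- telescoping: yes, a natural case for it.


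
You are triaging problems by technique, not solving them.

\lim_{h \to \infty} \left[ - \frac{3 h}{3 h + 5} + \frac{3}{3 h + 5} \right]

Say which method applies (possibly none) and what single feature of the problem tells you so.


Best approach: dominant-term comparison — growth-rate triage: the leading powers of h decide the limit, everything else is noise. l'Hôpital's at-infinity variant applies to the expression viewed as a single quotient; the leading-term comparison is the direct route.


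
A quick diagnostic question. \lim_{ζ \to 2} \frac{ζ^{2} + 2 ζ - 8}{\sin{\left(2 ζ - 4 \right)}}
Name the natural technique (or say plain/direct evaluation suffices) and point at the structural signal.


Diagnosis: l'Hôpital's rule (0/0) — plug in 2: top and bottom both hit zero, so differentiate each and retry. One could equally expand both pieces locally and compare leading terms; the rule does that in one stroke.


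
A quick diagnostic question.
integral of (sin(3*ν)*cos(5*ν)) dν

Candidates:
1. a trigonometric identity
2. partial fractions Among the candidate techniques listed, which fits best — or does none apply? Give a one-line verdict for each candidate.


Best approach: a trigonometric identity — two sinusoids at different rates multiply in sin(3*ν)*cos(5*ν); the product-to-sum identity uncouples them.
- a trigonometric identity — yes — fits the structure here.
- partial fractions — there is no rational-function structure to decompose.


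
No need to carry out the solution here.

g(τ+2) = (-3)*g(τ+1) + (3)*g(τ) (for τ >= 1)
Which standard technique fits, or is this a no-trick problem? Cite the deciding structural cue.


Diagnosis: the characteristic-root method — shift-invariance with fixed coefficients calls for exponential trials; the characteristic polynomial finds every r^τ.


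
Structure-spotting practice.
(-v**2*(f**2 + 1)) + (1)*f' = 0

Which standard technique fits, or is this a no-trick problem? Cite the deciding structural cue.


Best approach: separation of variables — the slope splits multiplicatively: v**2 carrying all v-dependence times f**2 + 1 carrying all f-dependence — separate and integrate.


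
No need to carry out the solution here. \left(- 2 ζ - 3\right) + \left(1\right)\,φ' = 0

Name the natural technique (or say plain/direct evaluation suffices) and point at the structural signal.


Technique: no special technique — the slope is a pure function of ζ; integrate both sides and be done.


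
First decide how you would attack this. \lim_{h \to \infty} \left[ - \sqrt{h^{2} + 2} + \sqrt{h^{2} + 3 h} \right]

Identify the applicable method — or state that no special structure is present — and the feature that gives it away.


Verdict: conjugate multiplication — infinity minus infinity with a radical in play — multiply by the conjugate so the divergences of \sqrt{h^{2} + 3 h} and \sqrt{h^{2} + 2} annihilate.


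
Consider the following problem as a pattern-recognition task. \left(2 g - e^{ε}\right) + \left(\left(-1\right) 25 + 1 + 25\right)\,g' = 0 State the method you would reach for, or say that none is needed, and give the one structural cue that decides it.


Best approach: a linear integrating factor — first power of g, nonzero forcing: the integrating-factor recipe applies verbatim with p = 2.


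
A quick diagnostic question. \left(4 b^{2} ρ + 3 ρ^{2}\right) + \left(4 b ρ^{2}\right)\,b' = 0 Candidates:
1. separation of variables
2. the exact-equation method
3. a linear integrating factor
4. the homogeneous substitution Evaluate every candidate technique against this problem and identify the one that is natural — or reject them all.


Diagnosis: the exact-equation method — the mixed-partials test passes for 4 b^{2} ρ + 3 ρ^{2} and 4 b ρ^{2}, so a potential function exists as presented.
- separation of variables: no division isolates the independent variable from the unknown.
- the exact-equation method: a fit — the right tool for this form.
- a linear integrating factor: the unknown enters nonlinearly (through a power, a denominator, or a transcendental function), which the linear integrating-factor recipe cannot absorb as-is — any repair would come from a preliminary substitution, not the factor.
- the homogeneous substitution — the slope does not depend on the ratio of the variables alone.


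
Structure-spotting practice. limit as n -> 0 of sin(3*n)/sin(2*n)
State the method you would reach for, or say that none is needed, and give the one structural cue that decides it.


Diagnosis: l'Hôpital's rule (0/0) — the 0/0 form at 0 is the signature situation for l'Hôpital's rule. The standard small-argument limits would also carry it; the rule is the systematic route.


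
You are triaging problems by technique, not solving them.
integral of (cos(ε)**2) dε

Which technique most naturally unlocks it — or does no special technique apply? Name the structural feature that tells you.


Method: a trigonometric identity — cos(ε)**2 is an even power — the power-reduction identity rewrites it into first-degree cosines.


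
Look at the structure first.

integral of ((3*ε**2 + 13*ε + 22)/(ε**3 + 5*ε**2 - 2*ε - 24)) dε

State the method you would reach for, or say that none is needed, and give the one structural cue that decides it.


Verdict: partial fractions — the bottom, ε**3 + 5*ε**2 - 2*ε - 24, comes apart into simple factors, and a proper rational function over split factors decomposes.


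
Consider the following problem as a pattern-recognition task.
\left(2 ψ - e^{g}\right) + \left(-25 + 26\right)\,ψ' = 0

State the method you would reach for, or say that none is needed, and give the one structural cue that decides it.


Method: a linear integrating factor — first power of ψ, nonzero forcing: the integrating-factor recipe applies verbatim with p = 2.


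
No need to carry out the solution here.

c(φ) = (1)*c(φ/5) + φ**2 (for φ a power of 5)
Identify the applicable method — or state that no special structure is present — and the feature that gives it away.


Diagnosis: the master substitution — the argument contracts 5-fold per step: reindex φ exponentially and solve the linear recurrence in the new index.


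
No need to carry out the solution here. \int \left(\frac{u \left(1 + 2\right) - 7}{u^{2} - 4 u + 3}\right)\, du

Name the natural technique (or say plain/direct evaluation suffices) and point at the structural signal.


Method: partial fractions — u^{2} - 4 u + 3 splits into linear pieces, so the quotient is a sum of simple fractions — decompose before integrating.


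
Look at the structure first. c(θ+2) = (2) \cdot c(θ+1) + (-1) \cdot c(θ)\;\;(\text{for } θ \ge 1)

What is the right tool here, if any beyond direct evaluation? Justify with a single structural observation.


Diagnosis: the characteristic-root method — every coefficient is a fixed number and the forcing is zero — substitute r^θ and read off the root equation.


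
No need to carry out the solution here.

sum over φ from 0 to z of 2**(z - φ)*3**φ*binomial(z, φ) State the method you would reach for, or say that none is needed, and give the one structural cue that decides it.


Diagnosis: the binomial theorem — terms weighting binomial(z, φ) against matched powers of 3 and 2 reassemble into (3 + 2)^z by the binomial theorem.


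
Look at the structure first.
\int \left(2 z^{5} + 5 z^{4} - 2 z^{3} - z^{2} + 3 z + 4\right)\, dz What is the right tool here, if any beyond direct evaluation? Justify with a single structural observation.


Method: no special technique — every term is a constant multiple of a power of z; term-wise power-rule integration needs no preliminary transformation.


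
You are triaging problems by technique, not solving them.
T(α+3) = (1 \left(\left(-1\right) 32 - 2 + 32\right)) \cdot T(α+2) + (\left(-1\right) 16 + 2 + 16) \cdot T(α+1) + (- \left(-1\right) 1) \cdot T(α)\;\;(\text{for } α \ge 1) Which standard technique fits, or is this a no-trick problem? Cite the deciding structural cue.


Verdict: the characteristic-root method — because shifting α leaves the equation's coefficients unchanged, exponential trials reduce it to algebra.


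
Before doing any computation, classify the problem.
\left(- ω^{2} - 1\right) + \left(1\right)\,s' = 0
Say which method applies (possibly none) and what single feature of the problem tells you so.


Technique: no special technique — with s absent the equation is not coupled at all: direct integration in ω.


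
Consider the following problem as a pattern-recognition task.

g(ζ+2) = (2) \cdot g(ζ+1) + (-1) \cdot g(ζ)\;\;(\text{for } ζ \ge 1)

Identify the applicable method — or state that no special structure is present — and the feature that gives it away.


Technique: the characteristic-root method — fixed numeric weights on consecutive terms and no forcing term added: the root method in its home territory.


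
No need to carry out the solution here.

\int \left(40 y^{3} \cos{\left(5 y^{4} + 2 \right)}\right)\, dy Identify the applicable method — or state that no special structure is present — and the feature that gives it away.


Verdict: u-substitution — 40 y^{3} matches the derivative of 5 y^{4} + 2 up to a constant; with u = 5 y^{4} + 2 the whole integrand folds into a function of u alone.


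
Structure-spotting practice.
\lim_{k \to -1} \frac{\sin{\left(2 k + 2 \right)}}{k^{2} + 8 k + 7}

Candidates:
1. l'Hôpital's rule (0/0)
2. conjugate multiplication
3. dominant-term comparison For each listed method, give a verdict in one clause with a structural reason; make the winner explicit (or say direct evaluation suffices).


Method: l'Hôpital's rule (0/0) — numerator and denominator both vanish at -1 — a genuine 0/0 form, which is exactly when l'Hôpital applies. Known elementary limits would finish this too — the rule just bypasses the case analysis.
- l'Hôpital's rule (0/0) — yes — fits the structure here.
- conjugate multiplication — there are no radicals in tension whose conjugate would simplify matters.
- dominant-term comparison: this limit is not decided by comparing leading-term growth at infinity.


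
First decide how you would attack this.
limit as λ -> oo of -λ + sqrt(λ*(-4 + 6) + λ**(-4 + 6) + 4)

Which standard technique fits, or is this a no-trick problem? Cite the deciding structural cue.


Diagnosis: conjugate multiplication — turning the difference into a conjugate-rationalized ratio makes the limit readable.


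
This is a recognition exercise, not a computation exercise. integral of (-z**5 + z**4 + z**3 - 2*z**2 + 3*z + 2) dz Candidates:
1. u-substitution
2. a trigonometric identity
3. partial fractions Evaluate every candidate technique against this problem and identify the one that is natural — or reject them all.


Verdict: no special technique — nothing composite, nothing rational, nothing trigonometric — each constant-multiple power of z integrates by the power rule alone.
- u-substitution: no substitution does more than relabel what direct integration already handles.
- a trigonometric identity — there is no trigonometric structure at all — the integrand carries no sine or cosine to rewrite.
- partial fractions: there is no rational-function structure to decompose.


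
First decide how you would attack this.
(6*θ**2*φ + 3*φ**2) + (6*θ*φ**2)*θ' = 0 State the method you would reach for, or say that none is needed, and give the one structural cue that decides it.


Method: the exact-equation method — check exactness first: here it holds (6*θ**2*φ + 3*φ**2, 6*θ*φ**2 have matching cross partials), so no integrating factor is needed.


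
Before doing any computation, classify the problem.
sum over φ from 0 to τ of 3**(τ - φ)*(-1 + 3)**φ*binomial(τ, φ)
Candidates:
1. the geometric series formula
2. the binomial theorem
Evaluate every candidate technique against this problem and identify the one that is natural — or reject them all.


Technique: the binomial theorem — the summand is term φ of a binomial expansion in (-1 + 3) and 3; the whole sum is a single power.
- the geometric series formula: consecutive terms are not related by a fixed multiplier.
- the binomial theorem — a fit — the right tool for this form.


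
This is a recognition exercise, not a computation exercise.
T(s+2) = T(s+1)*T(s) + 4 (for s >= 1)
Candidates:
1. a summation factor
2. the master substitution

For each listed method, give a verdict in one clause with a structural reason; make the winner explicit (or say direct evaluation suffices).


Technique: no special technique — the map from one term to the next is curved, not linear, so linear closed-form machinery does not attach.
- a summation factor: no summation factor applies — the rule is not linear in the sequence values.
- the master substitution — there is no divide-the-index recursive argument.


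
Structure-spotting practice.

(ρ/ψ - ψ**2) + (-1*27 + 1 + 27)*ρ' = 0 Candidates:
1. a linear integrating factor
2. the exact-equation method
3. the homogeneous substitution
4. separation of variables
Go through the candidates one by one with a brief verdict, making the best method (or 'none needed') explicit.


Diagnosis: a linear integrating factor — the unknown enters only to the first power against a nonzero forcing term — the integrating-factor template applies directly.
- a linear integrating factor: yes — fits the structure here.
- the exact-equation method: the mixed-partials test fails on this split — it is not an exact differential as presented.
- the homogeneous substitution: the slope changes under joint rescaling, failing the degree-zero test.
- separation of variables — the two dependences do not factor apart.


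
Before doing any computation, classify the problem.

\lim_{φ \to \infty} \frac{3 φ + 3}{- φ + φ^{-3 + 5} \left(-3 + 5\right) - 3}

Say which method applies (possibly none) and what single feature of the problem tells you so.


Method: dominant-term comparison — growth-rate triage: the leading powers of φ decide the limit, everything else is noise. l'Hôpital's at-infinity variant applies to the expression viewed as a single quotient; the leading-term comparison is the direct route.


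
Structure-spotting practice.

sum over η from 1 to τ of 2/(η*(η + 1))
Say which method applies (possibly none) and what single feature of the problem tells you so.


Technique: telescoping — split 2/(η*(η + 1)) by partial fractions and the pieces are one function at shifted arguments — interior terms cancel.


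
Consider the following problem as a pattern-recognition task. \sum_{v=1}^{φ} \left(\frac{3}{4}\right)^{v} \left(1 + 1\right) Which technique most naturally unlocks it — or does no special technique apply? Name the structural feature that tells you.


Technique: the geometric series formula — consecutive terms stand in a fixed index-free ratio — the geometric sum formula closes it.


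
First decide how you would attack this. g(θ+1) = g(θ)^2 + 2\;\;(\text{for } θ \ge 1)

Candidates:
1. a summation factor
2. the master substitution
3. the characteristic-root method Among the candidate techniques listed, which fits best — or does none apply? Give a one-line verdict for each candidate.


Diagnosis: no special technique — no ansatz, no master substitution, no summation factor survives the nonlinearity here.
- a summation factor: the recursion is nonlinear — outside the first-order linear family a summation factor addresses.
- the master substitution: no fixed divisor shrinks the index between calls.
- the characteristic-root method: nonlinearity rules out exponential-mode superposition from the start.


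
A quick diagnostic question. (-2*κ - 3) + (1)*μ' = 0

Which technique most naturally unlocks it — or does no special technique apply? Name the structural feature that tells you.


Method: no special technique — the slope is a pure function of κ; integrate both sides and be done.


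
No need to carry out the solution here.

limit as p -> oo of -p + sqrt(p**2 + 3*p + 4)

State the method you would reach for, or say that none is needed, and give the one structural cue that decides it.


Method: conjugate multiplication — the difference sqrt(p**2 + 3*p + 4) - p is an ∞ − ∞ stalemate; its conjugate partner breaks the tie.


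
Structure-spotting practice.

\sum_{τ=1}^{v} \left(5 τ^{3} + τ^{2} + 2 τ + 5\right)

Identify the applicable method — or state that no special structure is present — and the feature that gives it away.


Method: no special technique — no ratio, no shift structure, no binomial pattern: sum the constant-multiple powers of τ with known formulas.


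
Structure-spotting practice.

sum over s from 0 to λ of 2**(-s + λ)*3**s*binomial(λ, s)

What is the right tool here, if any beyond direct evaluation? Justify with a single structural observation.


Technique: the binomial theorem — terms weighting binomial(λ, s) against matched powers of 3 and 2 reassemble into (3 + 2)^λ by the binomial theorem.


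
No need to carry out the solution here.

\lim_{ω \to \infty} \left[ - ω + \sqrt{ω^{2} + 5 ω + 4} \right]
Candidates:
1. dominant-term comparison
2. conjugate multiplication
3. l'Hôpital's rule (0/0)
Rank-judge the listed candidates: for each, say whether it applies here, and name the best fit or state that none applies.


Best approach: conjugate multiplication — an infinity-minus-infinity difference with a surviving radical — multiply by the conjugate to cancel the divergence.
- dominant-term comparison — leading-power comparison does not apply to this form.
- conjugate multiplication: yes, a natural case for it.
- l'Hôpital's rule (0/0) — no quotient structure at all: the clash is ∞ minus ∞, which rationalizing converts into a tractable ratio.


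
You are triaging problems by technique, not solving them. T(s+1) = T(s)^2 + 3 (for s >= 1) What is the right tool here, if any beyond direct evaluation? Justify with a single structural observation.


Technique: no special technique — the map from one term to the next is curved, not linear, so linear closed-form machinery does not attach.


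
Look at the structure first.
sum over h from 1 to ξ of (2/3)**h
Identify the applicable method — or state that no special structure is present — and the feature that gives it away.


Diagnosis: the geometric series formula — consecutive terms stand in a fixed index-free ratio — the geometric sum formula closes it.


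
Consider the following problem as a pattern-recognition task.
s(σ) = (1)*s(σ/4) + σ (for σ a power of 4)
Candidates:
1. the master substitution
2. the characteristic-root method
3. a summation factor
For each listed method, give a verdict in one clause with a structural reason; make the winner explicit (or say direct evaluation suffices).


Best approach: the master substitution — the call at σ/4 makes this multiplicative recursion; the master-style substitution converts it to additive.
- the master substitution — yes — fits the structure here.
- the characteristic-root method: the recursion divides its index rather than shifting it — outside the constant-shift family the root method covers.
- a summation factor: the recursion divides its index rather than shifting it — there is no previous-term chain for a summation factor to telescope.


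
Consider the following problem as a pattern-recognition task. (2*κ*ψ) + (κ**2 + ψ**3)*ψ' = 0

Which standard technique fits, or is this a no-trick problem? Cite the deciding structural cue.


Best approach: the exact-equation method — the compatibility test passes: the ψ-derivative of 2*κ*ψ matches the κ-derivative of κ**2 + ψ**3, so integrate a potential.


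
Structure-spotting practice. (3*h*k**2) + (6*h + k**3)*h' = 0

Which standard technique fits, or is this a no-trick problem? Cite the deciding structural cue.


Verdict: the exact-equation method — because the two cross partials coincide, the form is conservative as written — recover its potential in (k, h).


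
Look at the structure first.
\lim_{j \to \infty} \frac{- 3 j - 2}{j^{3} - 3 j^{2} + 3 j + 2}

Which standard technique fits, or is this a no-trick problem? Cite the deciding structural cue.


Diagnosis: dominant-term comparison — at large j only the top-degree terms survive; compare the leading terms and the limit falls out. Viewed as a single quotient this is an ∞/∞ form — an at-infinity application of l'Hôpital's rule would also resolve it; comparing leading growth reads the answer without differentiating.


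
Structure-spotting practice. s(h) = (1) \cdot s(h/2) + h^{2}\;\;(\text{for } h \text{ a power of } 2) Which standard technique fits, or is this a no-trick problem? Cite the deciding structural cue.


Diagnosis: the master substitution — treat m = log base 2 of h as the new clock: one recursion step advances m by one while h scales by 2.


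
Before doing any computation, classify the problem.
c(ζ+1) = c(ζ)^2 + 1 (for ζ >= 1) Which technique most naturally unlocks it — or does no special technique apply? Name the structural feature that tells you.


Best approach: no special technique — the new term depends nonlinearly on the old ones, which disqualifies every superposition-based technique.


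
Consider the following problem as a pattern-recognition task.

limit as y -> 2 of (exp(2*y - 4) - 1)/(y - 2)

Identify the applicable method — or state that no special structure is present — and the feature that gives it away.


Method: l'Hôpital's rule (0/0) — plug in 2: top and bottom both hit zero, so differentiate each and retry. Known elementary limits would finish this too — the rule just bypasses the case analysis.


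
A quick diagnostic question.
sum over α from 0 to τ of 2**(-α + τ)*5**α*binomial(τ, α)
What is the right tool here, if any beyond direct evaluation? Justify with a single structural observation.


Method: the binomial theorem — binomial coefficients against complementary powers of 5 and 2: recognize the binomial expansion and resum.


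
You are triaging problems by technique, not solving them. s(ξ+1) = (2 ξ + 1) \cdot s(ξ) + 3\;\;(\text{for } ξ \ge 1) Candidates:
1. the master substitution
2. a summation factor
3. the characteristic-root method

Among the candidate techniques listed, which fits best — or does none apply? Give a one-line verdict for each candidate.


Diagnosis: a summation factor — rescale the sequence by the product of the weights 2 ξ + 1 so far — the recurrence collapses to a plain running sum.
- the master substitution: this is shift-type recursion, outside the divide-and-conquer template.
- a summation factor: yes — fits the structure here.
- the characteristic-root method — an index-dependent weight blocks the pure exponential ansatz.


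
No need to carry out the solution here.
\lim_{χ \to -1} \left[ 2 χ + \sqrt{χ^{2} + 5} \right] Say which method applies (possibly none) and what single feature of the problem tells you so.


Best approach: no special technique — no zero denominators, no indeterminate clash at -1 — substitute and read off the value.


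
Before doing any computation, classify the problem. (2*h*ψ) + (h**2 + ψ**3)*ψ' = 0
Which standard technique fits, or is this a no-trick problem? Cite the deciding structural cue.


Best approach: the exact-equation method — take the mixed partials of 2*h*ψ and h**2 + ψ**3: they are equal, which certifies an exact differential.


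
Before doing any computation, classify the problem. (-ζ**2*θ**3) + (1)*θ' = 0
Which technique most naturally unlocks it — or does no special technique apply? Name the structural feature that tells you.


Best approach: separation of variables — all dependence on the two variables factors apart, the defining separable shape.


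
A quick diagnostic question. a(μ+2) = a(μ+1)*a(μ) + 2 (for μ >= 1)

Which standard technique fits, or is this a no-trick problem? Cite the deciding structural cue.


Best approach: no special technique — each new value is a nonlinear function of earlier ones — scaling arguments and superposition both fail.


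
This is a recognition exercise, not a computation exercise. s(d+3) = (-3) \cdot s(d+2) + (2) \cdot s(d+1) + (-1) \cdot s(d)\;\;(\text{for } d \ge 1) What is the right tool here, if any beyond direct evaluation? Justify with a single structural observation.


Verdict: the characteristic-root method — the recurrence is linear and homogeneous with constant coefficients, so the ansatz r^d turns it into a polynomial equation for r.


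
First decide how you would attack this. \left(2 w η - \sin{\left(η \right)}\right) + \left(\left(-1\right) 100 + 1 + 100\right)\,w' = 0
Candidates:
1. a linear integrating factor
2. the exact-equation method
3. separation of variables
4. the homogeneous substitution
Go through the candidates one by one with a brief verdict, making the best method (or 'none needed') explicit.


Best approach: a linear integrating factor — the unknown enters only to the first power against a nonzero forcing term — the integrating-factor template applies directly.
- a linear integrating factor — yes — fits the structure here.
- the exact-equation method: the mixed-partials test fails on this split — it is not an exact differential as presented.
- separation of variables — no division isolates the independent variable from the unknown.
- the homogeneous substitution: the ratio substitution does not collapse this equation.


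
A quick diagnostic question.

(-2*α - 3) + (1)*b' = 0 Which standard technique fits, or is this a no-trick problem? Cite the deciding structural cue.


Technique: no special technique — the slope is a function of α alone, so integrate both sides directly.


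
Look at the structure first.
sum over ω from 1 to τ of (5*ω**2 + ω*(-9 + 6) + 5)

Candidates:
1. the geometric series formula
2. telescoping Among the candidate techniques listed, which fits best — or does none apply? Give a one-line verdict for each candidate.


Best approach: no special technique — recognize the absence of structure: constant-multiple powers of ω summed plainly, no special method required.
- the geometric series formula — the ratio of consecutive terms depends on the index.
- telescoping — the terms as presented offer no neighboring cancellation — a telescoping rewrite may exist, but the displayed structure does not hand one over.


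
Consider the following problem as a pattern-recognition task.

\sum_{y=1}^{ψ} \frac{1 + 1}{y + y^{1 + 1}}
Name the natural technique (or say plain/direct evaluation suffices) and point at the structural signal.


Method: telescoping — the denominator's roots in \frac{1 + 1}{y + y^{1 + 1}} sit an integer apart: decomposition produces a self-cancelling chain.


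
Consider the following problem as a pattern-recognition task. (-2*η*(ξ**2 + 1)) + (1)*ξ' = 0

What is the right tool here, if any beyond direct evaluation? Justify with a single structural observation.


Verdict: separation of variables — solved for the derivative, the right side splits multiplicatively into a function of each variable alone — divide and integrate each side.


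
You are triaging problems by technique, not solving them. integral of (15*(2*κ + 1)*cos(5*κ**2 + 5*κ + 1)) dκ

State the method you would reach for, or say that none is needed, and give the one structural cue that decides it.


Verdict: u-substitution — collected, the integrand has one factor that is, up to a constant, the derivative of an inner expression the rest depends on — substitute for that inner expression.


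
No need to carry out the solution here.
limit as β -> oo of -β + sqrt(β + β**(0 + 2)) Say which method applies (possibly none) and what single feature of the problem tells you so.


Technique: conjugate multiplication — an infinity-minus-infinity difference with a surviving radical — multiply by the conjugate to cancel the divergence.


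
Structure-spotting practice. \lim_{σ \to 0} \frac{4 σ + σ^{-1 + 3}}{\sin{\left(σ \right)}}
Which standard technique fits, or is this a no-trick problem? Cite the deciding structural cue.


Verdict: l'Hôpital's rule (0/0) — both numerator and denominator vanish at 0: the genuine 0/0 indeterminate that l'Hôpital exists for. Expanding numerator and denominator to first order gives the same value — the rule automates exactly that.


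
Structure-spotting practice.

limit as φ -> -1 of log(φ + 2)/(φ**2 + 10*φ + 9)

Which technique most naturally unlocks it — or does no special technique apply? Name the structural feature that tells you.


Diagnosis: l'Hôpital's rule (0/0) — numerator and denominator both vanish at -1 — a genuine 0/0 form, which is exactly when l'Hôpital applies. Expanding numerator and denominator to first order gives the same value — the rule automates exactly that.


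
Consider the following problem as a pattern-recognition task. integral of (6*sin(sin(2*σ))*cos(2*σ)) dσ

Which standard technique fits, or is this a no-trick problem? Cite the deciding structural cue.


Verdict: u-substitution — collected, the integrand has one factor that is, up to a constant, the derivative of an inner expression the rest depends on — substitute for that inner expression.


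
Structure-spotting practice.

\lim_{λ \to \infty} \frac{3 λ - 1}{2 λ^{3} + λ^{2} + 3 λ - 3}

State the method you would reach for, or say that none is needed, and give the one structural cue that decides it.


Diagnosis: dominant-term comparison — at large λ only the top-degree terms survive; compare the leading terms and the limit falls out. As a single quotient, the ∞/∞ shape would yield to repeated differentiation as well — the growth comparison gets there in one look.


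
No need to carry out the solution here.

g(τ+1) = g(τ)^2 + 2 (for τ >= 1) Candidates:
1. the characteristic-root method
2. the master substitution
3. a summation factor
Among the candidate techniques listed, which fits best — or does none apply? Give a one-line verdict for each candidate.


Diagnosis: no special technique — no ansatz, no master substitution, no summation factor survives the nonlinearity here.
- the characteristic-root method: the recursion is nonlinear in the sequence values, so no linear-modes ansatz applies.
- the master substitution — the recursive argument is a shift of the index, not a fixed fraction of it.
- a summation factor: no summation factor applies — the rule is not linear in the sequence values.


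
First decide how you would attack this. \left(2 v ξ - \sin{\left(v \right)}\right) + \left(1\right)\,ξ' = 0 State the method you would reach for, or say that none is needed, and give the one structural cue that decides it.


Technique: a linear integrating factor — the equation is linear in ξ with coefficient 2 v; multiplying by the integrating factor exp(∫2 v) makes the left side a perfect derivative.


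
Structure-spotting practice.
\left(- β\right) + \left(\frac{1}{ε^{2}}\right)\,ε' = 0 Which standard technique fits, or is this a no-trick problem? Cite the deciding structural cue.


Best approach: separation of variables — the slope splits multiplicatively: β carrying all β-dependence times ε^{2} carrying all ε-dependence — separate and integrate. One could also solve this as an exact equation; with each coefficient in its own variable, separating is the same work with fewer steps.


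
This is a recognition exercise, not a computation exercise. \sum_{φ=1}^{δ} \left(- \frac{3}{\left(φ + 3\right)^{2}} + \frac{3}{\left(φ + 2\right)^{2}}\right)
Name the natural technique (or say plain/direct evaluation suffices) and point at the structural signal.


Diagnosis: telescoping — spot the paired structure — each term adds \frac{3}{\left(φ + 2\right)^{2}} and subtracts its successor value, which the next term restores: the definition of a telescoping chain.


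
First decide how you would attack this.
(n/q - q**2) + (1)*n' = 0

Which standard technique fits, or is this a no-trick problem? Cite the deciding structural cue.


Best approach: a linear integrating factor — the unknown enters only to the first power against a nonzero forcing term — the integrating-factor template applies directly.


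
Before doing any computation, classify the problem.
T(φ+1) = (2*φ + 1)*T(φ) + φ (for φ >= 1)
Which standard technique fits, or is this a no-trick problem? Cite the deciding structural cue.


Method: a summation factor — one step of memory with a weight 2*φ + 1 that changes as the index grows — the summation-factor construction is built for this.


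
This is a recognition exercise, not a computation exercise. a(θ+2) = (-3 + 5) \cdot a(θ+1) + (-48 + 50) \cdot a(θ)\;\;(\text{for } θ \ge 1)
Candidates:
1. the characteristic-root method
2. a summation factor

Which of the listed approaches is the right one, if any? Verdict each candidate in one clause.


Best approach: the characteristic-root method — no index-dependence in the weights and nothing inhomogeneous: classic characteristic-equation setup.
- the characteristic-root method: yes — fits the structure here.
- a summation factor — a summation factor telescopes one-step recursions; this one carries higher-order memory.


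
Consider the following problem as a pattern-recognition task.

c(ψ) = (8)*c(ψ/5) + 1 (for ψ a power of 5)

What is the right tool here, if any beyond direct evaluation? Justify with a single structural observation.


Best approach: the master substitution — the index is divided (ψ/5), not shifted — substitute ψ = 5^m to straighten it into a shift recurrence.


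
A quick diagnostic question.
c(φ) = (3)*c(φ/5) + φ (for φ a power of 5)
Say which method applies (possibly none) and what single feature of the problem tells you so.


Diagnosis: the master substitution — index division is the fingerprint: φ/5 in the recursive call means substitute φ = 5^m.


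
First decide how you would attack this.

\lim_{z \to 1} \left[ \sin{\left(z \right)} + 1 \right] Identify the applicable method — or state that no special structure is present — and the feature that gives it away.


Best approach: no special technique — no zero denominators, no indeterminate clash at 1 — substitute and read off the value.


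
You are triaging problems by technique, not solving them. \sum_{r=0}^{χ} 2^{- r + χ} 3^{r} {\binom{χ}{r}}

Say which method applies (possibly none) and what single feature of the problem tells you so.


Diagnosis: the binomial theorem — terms weighting {\binom{χ}{r}} against matched powers of 3 and 2 reassemble into (3 + 2)^χ by the binomial theorem.


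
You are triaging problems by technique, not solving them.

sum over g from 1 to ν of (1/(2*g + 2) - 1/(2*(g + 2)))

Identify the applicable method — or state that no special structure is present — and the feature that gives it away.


Diagnosis: telescoping — spot the paired structure — each term adds 1/(2*g + 2) and subtracts its successor value, which the next term restores: the definition of a telescoping chain.


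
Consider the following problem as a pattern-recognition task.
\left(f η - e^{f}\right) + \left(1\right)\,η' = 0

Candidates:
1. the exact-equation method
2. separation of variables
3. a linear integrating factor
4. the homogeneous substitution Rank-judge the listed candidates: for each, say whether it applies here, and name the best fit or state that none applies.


Technique: a linear integrating factor — the equation is linear in η with coefficient f; multiplying by the integrating factor exp(∫f) makes the left side a perfect derivative.
- the exact-equation method — the mixed-partials test fails on this split — it is not an exact differential as presented.
- separation of variables: the two dependences are entangled, not a clean product of one-variable pieces.
- a linear integrating factor: applicable, and directly so.
- the homogeneous substitution — the slope is not a function of the ratio of the variables alone.


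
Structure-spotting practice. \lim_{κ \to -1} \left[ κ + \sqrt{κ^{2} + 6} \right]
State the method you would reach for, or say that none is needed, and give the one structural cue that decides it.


Verdict: no special technique — no denominator vanishes and nothing blows up at -1: direct substitution is the whole computation.


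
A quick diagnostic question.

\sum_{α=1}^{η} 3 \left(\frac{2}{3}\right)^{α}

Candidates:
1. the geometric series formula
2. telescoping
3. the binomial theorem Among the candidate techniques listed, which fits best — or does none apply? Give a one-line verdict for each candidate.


Best approach: the geometric series formula — the ratio of consecutive terms is the constant \frac{2}{3}, independent of the index — a geometric sum.
- the geometric series formula: yes — fits the structure here.
- telescoping — the terms as presented offer no neighboring cancellation — a telescoping rewrite may exist, but the displayed structure does not hand one over.
- the binomial theorem: no binomial coefficients pair up with complementary powers here.
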